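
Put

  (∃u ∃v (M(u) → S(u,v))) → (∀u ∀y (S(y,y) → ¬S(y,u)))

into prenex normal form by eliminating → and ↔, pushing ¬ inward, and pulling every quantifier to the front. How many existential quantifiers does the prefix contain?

First replace A → B with ¬A ∨ B.
  ¬(∃u ∃v (¬M(u) ∨ S(u,v))) ∨ (∀u ∀y (¬S(y,y) ∨ ¬S(y,u)))
Drive negations inward (¬∀x A ≡ ∃x ¬A, ¬∃x A ≡ ∀x ¬A, De Morgan for ∧/∨):
  (∀u ∀v (M(u) ∧ ¬S(u,v))) ∨ (∀u ∀y (¬S(y,y) ∨ ¬S(y,u)))
Give each quantifier a distinct variable: u↦x.
  (∀u ∀v (M(u) ∧ ¬S(u,v))) ∨ (∀x ∀y (¬S(y,y) ∨ ¬S(y,x)))
Extract every quantifier outward, since the variables are now distinct and don't occur free across branches:
  ∀u ∀v ∀x ∀y (M(u) ∧ ¬S(u,v) ∨ ¬S(y,y) ∨ ¬S(y,x))
The prefix is ∀u ∀v ∀x ∀y: 4 universal, 0 existential.

0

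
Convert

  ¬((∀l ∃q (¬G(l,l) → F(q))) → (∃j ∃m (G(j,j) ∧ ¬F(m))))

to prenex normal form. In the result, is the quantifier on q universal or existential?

Rewrite implications/biconditionals: A → B as ¬A ∨ B.
  ¬(¬(∀l ∃q (¬¬G(l,l) ∨ F(q))) ∨ (∃j ∃m (G(j,j) ∧ ¬F(m))))
Move each ¬ inward, flipping quantifiers it crosses:
  (∀l ∃q (G(l,l) ∨ F(q))) ∧ (∀j ∀m (¬G(j,j) ∨ F(m)))
All bound variables are already distinct, so no renaming is needed.
Pull the quantifiers to the front (each side's bound variable is not free in the other side):
  ∀l ∃q ∀j ∀m ((G(l,l) ∨ F(q)) ∧ (¬G(j,j) ∨ F(m)))
The quantifier ∃q sits under an even number of negations (counting the antecedent side of each →), so it remains existential.

existential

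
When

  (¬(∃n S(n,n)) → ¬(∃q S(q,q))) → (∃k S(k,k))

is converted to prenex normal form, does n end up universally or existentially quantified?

universal

Eliminate → and ↔ using ¬ and ∨.
  ¬(¬¬(∃n S(n,n)) ∨ ¬(∃q S(q,q))) ∨ (∃k S(k,k))
Drive negations inward (¬∀x A ≡ ∃x ¬A, ¬∃x A ≡ ∀x ¬A, De Morgan for ∧/∨):
  (∀n ¬S(n,n)) ∧ (∃q S(q,q)) ∨ (∃k S(k,k))
Pull the quantifiers to the front (each side's bound variable is not free in the other side):
  ∀n ∃q ∃k (¬S(n,n) ∧ S(q,q) ∨ S(k,k))
The quantifier ∃n sits under an odd number of negations (counting the antecedent side of each →), so it flips to ∀n.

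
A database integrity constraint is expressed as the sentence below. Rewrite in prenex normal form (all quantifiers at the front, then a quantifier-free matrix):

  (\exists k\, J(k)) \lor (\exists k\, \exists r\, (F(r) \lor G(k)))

Standardize variables apart so no two quantifiers bind the same name: k↦x1.
  (\exists k\, J(k)) \lor (\exists x1\, \exists r\, (F(r) \lor G(x1)))
Finally move all quantifiers to the prefix:
  \exists k\, \exists x1\, \exists r\, (J(k) \lor F(r) \lor G(x1))

\exists k\, \exists x1\, \exists r\, (J(k) \lor F(r) \lor G(x1))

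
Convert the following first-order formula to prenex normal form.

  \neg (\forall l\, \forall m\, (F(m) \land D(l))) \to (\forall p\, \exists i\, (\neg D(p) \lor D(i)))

First replace A → B with ¬A ∨ B.
  \neg \neg (\forall l\, \forall m\, (F(m) \land D(l))) \lor (\forall p\, \exists i\, (\neg D(p) \lor D(i)))
Push ¬ through the quantifiers and connectives to reach negation normal form:
  (\forall l\, \forall m\, (F(m) \land D(l))) \lor (\forall p\, \exists i\, (\neg D(p) \lor D(i)))
All bound variables are already distinct, so no renaming is needed.
Finally move all quantifiers to the prefix:
  \forall l\, \forall m\, \forall p\, \exists i\, (F(m) \land D(l) \lor \neg D(p) \lor D(i))

\forall l\, \forall m\, \forall p\, \exists i\, (F(m) \land D(l) \lor \neg D(p) \lor D(i))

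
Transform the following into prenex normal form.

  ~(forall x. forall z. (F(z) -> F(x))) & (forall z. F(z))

Rewrite implications/biconditionals: A → B as ¬A ∨ B.
  ~(forall x. forall z. (~F(z) | F(x))) & (forall z. F(z))
Move each ¬ inward, flipping quantifiers it crosses:
  (exists x. exists z. (F(z) & ~F(x))) & (forall z. F(z))
Standardize variables apart so no two quantifiers bind the same name: z↦c.
  (exists x. exists z. (F(z) & ~F(x))) & (forall c. F(c))
Finally move all quantifiers to the prefix:
  exists x. exists z. forall c. (F(z) & ~F(x) & F(c))

exists x. exists z. forall c. (F(z) & ~F(x) & F(c))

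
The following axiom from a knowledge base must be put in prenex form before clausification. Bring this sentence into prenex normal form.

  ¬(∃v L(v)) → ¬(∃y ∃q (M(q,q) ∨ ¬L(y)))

∃v ∀y ∀q (L(v) ∨ ¬M(q,q) ∧ L(y))

Rewrite implications/biconditionals: A → B as ¬A ∨ B.
  ¬¬(∃v L(v)) ∨ ¬(∃y ∃q (M(q,q) ∨ ¬L(y)))
Move each ¬ inward, flipping quantifiers it crosses:
  (∃v L(v)) ∨ (∀y ∀q (¬M(q,q) ∧ L(y)))
All bound variables are already distinct, so no renaming is needed.
Finally move all quantifiers to the prefix:
  ∃v ∀y ∀q (L(v) ∨ ¬M(q,q) ∧ L(y))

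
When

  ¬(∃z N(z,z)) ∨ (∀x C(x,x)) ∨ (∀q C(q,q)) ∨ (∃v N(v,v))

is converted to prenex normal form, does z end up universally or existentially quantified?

Push ¬ through the quantifiers and connectives to reach negation normal form:
  (∀z ¬N(z,z)) ∨ (∀x C(x,x)) ∨ (∀q C(q,q)) ∨ (∃v N(v,v))
Pull the quantifiers to the front (each side's bound variable is not free in the other side):
  ∀z ∀x ∀q ∃v (¬N(z,z) ∨ C(x,x) ∨ C(q,q) ∨ N(v,v))
The quantifier ∃z sits under an odd number of negations, so it flips to ∀z.

universal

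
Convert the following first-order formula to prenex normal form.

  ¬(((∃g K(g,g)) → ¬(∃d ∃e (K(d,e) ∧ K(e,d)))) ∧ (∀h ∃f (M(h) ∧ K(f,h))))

Rewrite implications/biconditionals: A → B as ¬A ∨ B.
  ¬((¬(∃g K(g,g)) ∨ ¬(∃d ∃e (K(d,e) ∧ K(e,d)))) ∧ (∀h ∃f (M(h) ∧ K(f,h))))
Move each ¬ inward, flipping quantifiers it crosses:
  (∃g K(g,g)) ∧ (∃d ∃e (K(d,e) ∧ K(e,d))) ∨ (∃h ∀f (¬M(h) ∨ ¬K(f,h)))
All bound variables are already distinct, so no renaming is needed.
Extract every quantifier outward, since the variables are now distinct and don't occur free across branches:
  ∃g ∃d ∃e ∃h ∀f (K(g,g) ∧ K(d,e) ∧ K(e,d) ∨ ¬M(h) ∨ ¬K(f,h))

∃g ∃d ∃e ∃h ∀f (K(g,g) ∧ K(d,e) ∧ K(e,d) ∨ ¬M(h) ∨ ¬K(f,h))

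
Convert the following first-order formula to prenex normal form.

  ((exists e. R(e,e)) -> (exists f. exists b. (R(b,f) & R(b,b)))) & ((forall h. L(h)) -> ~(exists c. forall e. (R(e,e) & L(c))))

First replace A → B with ¬A ∨ B.
  (~(exists e. R(e,e)) | (exists f. exists b. (R(b,f) & R(b,b)))) & (~(forall h. L(h)) | ~(exists c. forall e. (R(e,e) & L(c))))
Push ¬ through the quantifiers and connectives to reach negation normal form:
  ((forall e. ~R(e,e)) | (exists f. exists b. (R(b,f) & R(b,b)))) & ((exists h. ~L(h)) | (forall c. exists e. (~R(e,e) | ~L(c))))
Rename bound variables to avoid capture: e↦t.
  ((forall e. ~R(e,e)) | (exists f. exists b. (R(b,f) & R(b,b)))) & ((exists h. ~L(h)) | (forall c. exists t. (~R(t,t) | ~L(c))))
Extract every quantifier outward, since the variables are now distinct and don't occur free across branches:
  forall e. exists f. exists b. exists h. forall c. exists t. ((~R(e,e) | R(b,f) & R(b,b)) & (~L(h) | ~R(t,t) | ~L(c)))

forall e. exists f. exists b. exists h. forall c. exists t. ((~R(e,e) | R(b,f) & R(b,b)) & (~L(h) | ~R(t,t) | ~L(c)))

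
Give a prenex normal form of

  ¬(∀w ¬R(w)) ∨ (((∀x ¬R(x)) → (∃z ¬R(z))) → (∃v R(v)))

First replace A → B with ¬A ∨ B.
  ¬(∀w ¬R(w)) ∨ ¬(¬(∀x ¬R(x)) ∨ (∃z ¬R(z))) ∨ (∃v R(v))
Push ¬ through the quantifiers and connectives to reach negation normal form:
  (∃w R(w)) ∨ (∀x ¬R(x)) ∧ (∀z R(z)) ∨ (∃v R(v))
Finally move all quantifiers to the prefix:
  ∃w ∀x ∀z ∃v (R(w) ∨ ¬R(x) ∧ R(z) ∨ R(v))

∃w ∀x ∀z ∃v (R(w) ∨ ¬R(x) ∧ R(z) ∨ R(v))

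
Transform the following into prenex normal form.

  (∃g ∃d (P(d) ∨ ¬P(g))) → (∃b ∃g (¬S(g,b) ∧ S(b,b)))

Eliminate → and ↔ using ¬ and ∨.
  ¬(∃g ∃d (P(d) ∨ ¬P(g))) ∨ (∃b ∃g (¬S(g,b) ∧ S(b,b)))
Push ¬ through the quantifiers and connectives to reach negation normal form:
  (∀g ∀d (¬P(d) ∧ P(g))) ∨ (∃b ∃g (¬S(g,b) ∧ S(b,b)))
Rename bound variables to avoid capture: g↦t.
  (∀g ∀d (¬P(d) ∧ P(g))) ∨ (∃b ∃t (¬S(t,b) ∧ S(b,b)))
Extract every quantifier outward, since the variables are now distinct and don't occur free across branches:
  ∀g ∀d ∃b ∃t (¬P(d) ∧ P(g) ∨ ¬S(t,b) ∧ S(b,b))

∀g ∀d ∃b ∃t (¬P(d) ∧ P(g) ∨ ¬S(t,b) ∧ S(b,b))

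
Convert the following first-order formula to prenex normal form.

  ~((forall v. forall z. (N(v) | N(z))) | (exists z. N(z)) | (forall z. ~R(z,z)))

Drive negations inward (¬∀x A ≡ ∃x ¬A, ¬∃x A ≡ ∀x ¬A, De Morgan for ∧/∨):
  (exists v. exists z. (~N(v) & ~N(z))) & (forall z. ~N(z)) & (exists z. R(z,z))
Rename bound variables to avoid capture: z↦p, z↦q.
  (exists v. exists z. (~N(v) & ~N(z))) & (forall p. ~N(p)) & (exists q. R(q,q))
Pull the quantifiers to the front (each side's bound variable is not free in the other side):
  exists v. exists z. forall p. exists q. (~N(v) & ~N(z) & ~N(p) & R(q,q))

exists v. exists z. forall p. exists q. (~N(v) & ~N(z) & ~N(p) & R(q,q))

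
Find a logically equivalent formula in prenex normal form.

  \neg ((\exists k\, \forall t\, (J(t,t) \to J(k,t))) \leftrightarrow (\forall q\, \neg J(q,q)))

\exists k\, \forall t\, \exists q\, \forall y1\, \forall c\, \exists b\, ((\neg J(t,t) \lor J(k,t)) \land J(q,q) \lor \neg J(y1,y1) \land J(b,b) \land \neg J(c,b))

Rewrite implications/biconditionals: A → B as ¬A ∨ B; A ↔ B as (¬A ∨ B) ∧ (¬B ∨ A).
  \neg ((\neg (\exists k\, \forall t\, (\neg J(t,t) \lor J(k,t))) \lor (\forall q\, \neg J(q,q))) \land (\neg (\forall q\, \neg J(q,q)) \lor (\exists k\, \forall t\, (\neg J(t,t) \lor J(k,t)))))
Move each ¬ inward, flipping quantifiers it crosses:
  (\exists k\, \forall t\, (\neg J(t,t) \lor J(k,t))) \land (\exists q\, J(q,q)) \lor (\forall q\, \neg J(q,q)) \land (\forall k\, \exists t\, (J(t,t) \land \neg J(k,t)))
Standardize variables apart so no two quantifiers bind the same name: q↦y1, k↦c, t↦b.
  (\exists k\, \forall t\, (\neg J(t,t) \lor J(k,t))) \land (\exists q\, J(q,q)) \lor (\forall y1\, \neg J(y1,y1)) \land (\forall c\, \exists b\, (J(b,b) \land \neg J(c,b)))
Finally move all quantifiers to the prefix:
  \exists k\, \forall t\, \exists q\, \forall y1\, \forall c\, \exists b\, ((\neg J(t,t) \lor J(k,t)) \land J(q,q) \lor \neg J(y1,y1) \land J(b,b) \land \neg J(c,b))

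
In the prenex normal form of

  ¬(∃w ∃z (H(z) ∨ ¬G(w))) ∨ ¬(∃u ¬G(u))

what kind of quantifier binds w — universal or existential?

Push ¬ through the quantifiers and connectives to reach negation normal form:
  (∀w ∀z (¬H(z) ∧ G(w))) ∨ (∀u G(u))
Finally move all quantifiers to the prefix:
  ∀w ∀z ∀u (¬H(z) ∧ G(w) ∨ G(u))
The quantifier ∃w sits under an odd number of negations, so it flips to ∀w.

universal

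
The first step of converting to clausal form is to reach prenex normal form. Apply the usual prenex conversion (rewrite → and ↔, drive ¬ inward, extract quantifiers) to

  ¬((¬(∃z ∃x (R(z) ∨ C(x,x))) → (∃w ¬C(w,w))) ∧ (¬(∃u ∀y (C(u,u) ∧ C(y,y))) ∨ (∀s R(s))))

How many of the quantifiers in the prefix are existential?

2

Eliminate → and ↔ using ¬ and ∨.
  ¬((¬¬(∃z ∃x (R(z) ∨ C(x,x))) ∨ (∃w ¬C(w,w))) ∧ (¬(∃u ∀y (C(u,u) ∧ C(y,y))) ∨ (∀s R(s))))
Move each ¬ inward, flipping quantifiers it crosses:
  (∀z ∀x (¬R(z) ∧ ¬C(x,x))) ∧ (∀w C(w,w)) ∨ (∃u ∀y (C(u,u) ∧ C(y,y))) ∧ (∃s ¬R(s))
All bound variables are already distinct, so no renaming is needed.
Pull the quantifiers to the front (each side's bound variable is not free in the other side):
  ∀z ∀x ∀w ∃u ∀y ∃s (¬R(z) ∧ ¬C(x,x) ∧ C(w,w) ∨ C(u,u) ∧ C(y,y) ∧ ¬R(s))
The prefix is ∀z ∀x ∀w ∃u ∀y ∃s: 4 universal, 2 existential.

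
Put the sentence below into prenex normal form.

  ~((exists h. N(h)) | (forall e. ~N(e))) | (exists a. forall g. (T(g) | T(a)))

Drive negations inward (¬∀x A ≡ ∃x ¬A, ¬∃x A ≡ ∀x ¬A, De Morgan for ∧/∨):
  (forall h. ~N(h)) & (exists e. N(e)) | (exists a. forall g. (T(g) | T(a)))
All bound variables are already distinct, so no renaming is needed.
Extract every quantifier outward, since the variables are now distinct and don't occur free across branches:
  forall h. exists e. exists a. forall g. (~N(h) & N(e) | T(g) | T(a))

forall h. exists e. exists a. forall g. (~N(h) & N(e) | T(g) | T(a))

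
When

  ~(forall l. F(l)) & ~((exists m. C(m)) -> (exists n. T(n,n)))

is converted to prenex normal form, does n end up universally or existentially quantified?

Eliminate → and ↔ using ¬ and ∨.
  ~(forall l. F(l)) & ~(~(exists m. C(m)) | (exists n. T(n,n)))
Move each ¬ inward, flipping quantifiers it crosses:
  (exists l. ~F(l)) & (exists m. C(m)) & (forall n. ~T(n,n))
All bound variables are already distinct, so no renaming is needed.
Extract every quantifier outward, since the variables are now distinct and don't occur free across branches:
  exists l. exists m. forall n. (~F(l) & C(m) & ~T(n,n))
The quantifier exists n sits under an odd number of negations (counting the antecedent side of each →), so it flips to forall n.

universal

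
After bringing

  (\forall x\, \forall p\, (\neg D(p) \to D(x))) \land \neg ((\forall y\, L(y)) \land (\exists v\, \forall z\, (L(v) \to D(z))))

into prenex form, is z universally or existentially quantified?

Eliminate → and ↔ using ¬ and ∨.
  (\forall x\, \forall p\, (\neg \neg D(p) \lor D(x))) \land \neg ((\forall y\, L(y)) \land (\exists v\, \forall z\, (\neg L(v) \lor D(z))))
Move each ¬ inward, flipping quantifiers it crosses:
  (\forall x\, \forall p\, (D(p) \lor D(x))) \land ((\exists y\, \neg L(y)) \lor (\forall v\, \exists z\, (L(v) \land \neg D(z))))
All bound variables are already distinct, so no renaming is needed.
Extract every quantifier outward, since the variables are now distinct and don't occur free across branches:
  \forall x\, \forall p\, \exists y\, \forall v\, \exists z\, ((D(p) \lor D(x)) \land (\neg L(y) \lor L(v) \land \neg D(z)))
The quantifier \forall z sits under an odd number of negations (counting the antecedent side of each →), so it flips to \exists z.

existential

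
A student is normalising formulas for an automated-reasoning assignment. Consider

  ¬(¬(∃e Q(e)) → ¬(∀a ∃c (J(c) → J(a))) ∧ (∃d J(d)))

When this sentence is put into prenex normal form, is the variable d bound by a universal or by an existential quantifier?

universal

Rewrite implications/biconditionals: A → B as ¬A ∨ B.
  ¬(¬¬(∃e Q(e)) ∨ ¬(∀a ∃c (¬J(c) ∨ J(a))) ∧ (∃d J(d)))
Drive negations inward (¬∀x A ≡ ∃x ¬A, ¬∃x A ≡ ∀x ¬A, De Morgan for ∧/∨):
  (∀e ¬Q(e)) ∧ ((∀a ∃c (¬J(c) ∨ J(a))) ∨ (∀d ¬J(d)))
All bound variables are already distinct, so no renaming is needed.
Finally move all quantifiers to the prefix:
  ∀e ∀a ∃c ∀d (¬Q(e) ∧ (¬J(c) ∨ J(a) ∨ ¬J(d)))
The quantifier ∃d sits under an odd number of negations (counting the antecedent side of each →), so it flips to ∀d.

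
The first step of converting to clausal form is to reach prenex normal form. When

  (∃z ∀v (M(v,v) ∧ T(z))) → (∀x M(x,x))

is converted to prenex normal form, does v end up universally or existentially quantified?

existential

Eliminate → and ↔ using ¬ and ∨.
  ¬(∃z ∀v (M(v,v) ∧ T(z))) ∨ (∀x M(x,x))
Move each ¬ inward, flipping quantifiers it crosses:
  (∀z ∃v (¬M(v,v) ∨ ¬T(z))) ∨ (∀x M(x,x))
All bound variables are already distinct, so no renaming is needed.
Extract every quantifier outward, since the variables are now distinct and don't occur free across branches:
  ∀z ∃v ∀x (¬M(v,v) ∨ ¬T(z) ∨ M(x,x))
The quantifier ∀v sits under an odd number of negations (counting the antecedent side of each →), so it flips to ∃v.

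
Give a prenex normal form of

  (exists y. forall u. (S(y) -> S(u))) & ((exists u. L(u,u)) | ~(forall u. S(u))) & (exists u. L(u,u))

First replace A → B with ¬A ∨ B.
  (exists y. forall u. (~S(y) | S(u))) & ((exists u. L(u,u)) | ~(forall u. S(u))) & (exists u. L(u,u))
Drive negations inward (¬∀x A ≡ ∃x ¬A, ¬∃x A ≡ ∀x ¬A, De Morgan for ∧/∨):
  (exists y. forall u. (~S(y) | S(u))) & ((exists u. L(u,u)) | (exists u. ~S(u))) & (exists u. L(u,u))
Give each quantifier a distinct variable: u↦w1, u↦z1, u↦c.
  (exists y. forall u. (~S(y) | S(u))) & ((exists w1. L(w1,w1)) | (exists z1. ~S(z1))) & (exists c. L(c,c))
Extract every quantifier outward, since the variables are now distinct and don't occur free across branches:
  exists y. forall u. exists w1. exists z1. exists c. ((~S(y) | S(u)) & (L(w1,w1) | ~S(z1)) & L(c,c))

exists y. forall u. exists w1. exists z1. exists c. ((~S(y) | S(u)) & (L(w1,w1) | ~S(z1)) & L(c,c))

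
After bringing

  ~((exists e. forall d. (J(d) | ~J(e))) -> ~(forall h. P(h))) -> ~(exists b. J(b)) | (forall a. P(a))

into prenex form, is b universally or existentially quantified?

universal

Rewrite implications/biconditionals: A → B as ¬A ∨ B.
  ~~(~(exists e. forall d. (J(d) | ~J(e))) | ~(forall h. P(h))) | ~(exists b. J(b)) | (forall a. P(a))
Drive negations inward (¬∀x A ≡ ∃x ¬A, ¬∃x A ≡ ∀x ¬A, De Morgan for ∧/∨):
  (forall e. exists d. (~J(d) & J(e))) | (exists h. ~P(h)) | (forall b. ~J(b)) | (forall a. P(a))
All bound variables are already distinct, so no renaming is needed.
Extract every quantifier outward, since the variables are now distinct and don't occur free across branches:
  forall e. exists d. exists h. forall b. forall a. (~J(d) & J(e) | ~P(h) | ~J(b) | P(a))
The quantifier exists b sits under an odd number of negations (counting the antecedent side of each →), so it flips to forall b.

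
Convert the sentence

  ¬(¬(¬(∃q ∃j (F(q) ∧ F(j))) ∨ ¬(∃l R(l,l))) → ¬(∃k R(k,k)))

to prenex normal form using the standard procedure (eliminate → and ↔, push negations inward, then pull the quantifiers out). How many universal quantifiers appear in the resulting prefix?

Rewrite implications/biconditionals: A → B as ¬A ∨ B.
  ¬(¬¬(¬(∃q ∃j (F(q) ∧ F(j))) ∨ ¬(∃l R(l,l))) ∨ ¬(∃k R(k,k)))
Push ¬ through the quantifiers and connectives to reach negation normal form:
  (∃q ∃j (F(q) ∧ F(j))) ∧ (∃l R(l,l)) ∧ (∃k R(k,k))
All bound variables are already distinct, so no renaming is needed.
Pull the quantifiers to the front (each side's bound variable is not free in the other side):
  ∃q ∃j ∃l ∃k (F(q) ∧ F(j) ∧ R(l,l) ∧ R(k,k))
The prefix is ∃q ∃j ∃l ∃k: 0 universal, 4 existential.

0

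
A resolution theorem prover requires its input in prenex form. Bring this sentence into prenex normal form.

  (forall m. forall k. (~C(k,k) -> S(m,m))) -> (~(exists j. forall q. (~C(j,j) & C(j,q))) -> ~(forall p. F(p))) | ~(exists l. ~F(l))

Rewrite implications/biconditionals: A → B as ¬A ∨ B.
  ~(forall m. forall k. (~~C(k,k) | S(m,m))) | ~~(exists j. forall q. (~C(j,j) & C(j,q))) | ~(forall p. F(p)) | ~(exists l. ~F(l))
Move each ¬ inward, flipping quantifiers it crosses:
  (exists m. exists k. (~C(k,k) & ~S(m,m))) | (exists j. forall q. (~C(j,j) & C(j,q))) | (exists p. ~F(p)) | (forall l. F(l))
All bound variables are already distinct, so no renaming is needed.
Extract every quantifier outward, since the variables are now distinct and don't occur free across branches:
  exists m. exists k. exists j. forall q. exists p. forall l. (~C(k,k) & ~S(m,m) | ~C(j,j) & C(j,q) | ~F(p) | F(l))

exists m. exists k. exists j. forall q. exists p. forall l. (~C(k,k) & ~S(m,m) | ~C(j,j) & C(j,q) | ~F(p) | F(l))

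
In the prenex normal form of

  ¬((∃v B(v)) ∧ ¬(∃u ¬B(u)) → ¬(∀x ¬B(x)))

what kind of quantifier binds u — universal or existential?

Eliminate → and ↔ using ¬ and ∨.
  ¬(¬((∃v B(v)) ∧ ¬(∃u ¬B(u))) ∨ ¬(∀x ¬B(x)))
Drive negations inward (¬∀x A ≡ ∃x ¬A, ¬∃x A ≡ ∀x ¬A, De Morgan for ∧/∨):
  (∃v B(v)) ∧ (∀u B(u)) ∧ (∀x ¬B(x))
Finally move all quantifiers to the prefix:
  ∃v ∀u ∀x (B(v) ∧ B(u) ∧ ¬B(x))
The quantifier ∃u sits under an odd number of negations (counting the antecedent side of each →), so it flips to ∀u.

universal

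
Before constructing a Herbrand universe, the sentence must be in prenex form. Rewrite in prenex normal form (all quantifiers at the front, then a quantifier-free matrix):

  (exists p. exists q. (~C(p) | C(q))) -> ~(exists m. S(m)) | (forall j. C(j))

First replace A → B with ¬A ∨ B.
  ~(exists p. exists q. (~C(p) | C(q))) | ~(exists m. S(m)) | (forall j. C(j))
Push ¬ through the quantifiers and connectives to reach negation normal form:
  (forall p. forall q. (C(p) & ~C(q))) | (forall m. ~S(m)) | (forall j. C(j))
Extract every quantifier outward, since the variables are now distinct and don't occur free across branches:
  forall p. forall q. forall m. forall j. (C(p) & ~C(q) | ~S(m) | C(j))

forall p. forall q. forall m. forall j. (C(p) & ~C(q) | ~S(m) | C(j))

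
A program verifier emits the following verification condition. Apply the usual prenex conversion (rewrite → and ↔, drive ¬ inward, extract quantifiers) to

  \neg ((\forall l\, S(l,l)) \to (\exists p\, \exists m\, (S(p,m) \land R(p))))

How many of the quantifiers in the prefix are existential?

Rewrite implications/biconditionals: A → B as ¬A ∨ B.
  \neg (\neg (\forall l\, S(l,l)) \lor (\exists p\, \exists m\, (S(p,m) \land R(p))))
Push ¬ through the quantifiers and connectives to reach negation normal form:
  (\forall l\, S(l,l)) \land (\forall p\, \forall m\, (\neg S(p,m) \lor \neg R(p)))
All bound variables are already distinct, so no renaming is needed.
Pull the quantifiers to the front (each side's bound variable is not free in the other side):
  \forall l\, \forall p\, \forall m\, (S(l,l) \land (\neg S(p,m) \lor \neg R(p)))
The prefix is \forall l \forall p \forall m: 3 universal, 0 existential.

0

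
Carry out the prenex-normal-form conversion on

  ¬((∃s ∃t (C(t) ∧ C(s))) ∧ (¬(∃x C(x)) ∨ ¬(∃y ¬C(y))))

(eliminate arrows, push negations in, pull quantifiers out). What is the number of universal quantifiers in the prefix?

2

Push ¬ through the quantifiers and connectives to reach negation normal form:
  (∀s ∀t (¬C(t) ∨ ¬C(s))) ∨ (∃x C(x)) ∧ (∃y ¬C(y))
Pull the quantifiers to the front (each side's bound variable is not free in the other side):
  ∀s ∀t ∃x ∃y (¬C(t) ∨ ¬C(s) ∨ C(x) ∧ ¬C(y))
The prefix is ∀s ∀t ∃x ∃y: 2 universal, 2 existential.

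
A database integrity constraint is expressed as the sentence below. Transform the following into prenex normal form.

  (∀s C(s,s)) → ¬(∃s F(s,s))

∃s ∀u (¬C(s,s) ∨ ¬F(u,u))

Eliminate → and ↔ using ¬ and ∨.
  ¬(∀s C(s,s)) ∨ ¬(∃s F(s,s))
Move each ¬ inward, flipping quantifiers it crosses:
  (∃s ¬C(s,s)) ∨ (∀s ¬F(s,s))
Standardize variables apart so no two quantifiers bind the same name: s↦u.
  (∃s ¬C(s,s)) ∨ (∀u ¬F(u,u))
Pull the quantifiers to the front (each side's bound variable is not free in the other side):
  ∃s ∀u (¬C(s,s) ∨ ¬F(u,u))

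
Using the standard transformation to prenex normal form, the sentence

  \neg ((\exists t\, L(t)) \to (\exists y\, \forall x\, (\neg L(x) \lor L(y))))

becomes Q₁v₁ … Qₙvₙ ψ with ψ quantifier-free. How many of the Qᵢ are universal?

1

Rewrite implications/biconditionals: A → B as ¬A ∨ B.
  \neg (\neg (\exists t\, L(t)) \lor (\exists y\, \forall x\, (\neg L(x) \lor L(y))))
Drive negations inward (¬∀x A ≡ ∃x ¬A, ¬∃x A ≡ ∀x ¬A, De Morgan for ∧/∨):
  (\exists t\, L(t)) \land (\forall y\, \exists x\, (L(x) \land \neg L(y)))
Extract every quantifier outward, since the variables are now distinct and don't occur free across branches:
  \exists t\, \forall y\, \exists x\, (L(t) \land L(x) \land \neg L(y))
The prefix is \exists t \forall y \exists x: 1 universal, 2 existential.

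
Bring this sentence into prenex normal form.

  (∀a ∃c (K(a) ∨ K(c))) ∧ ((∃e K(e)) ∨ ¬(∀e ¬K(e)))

Move each ¬ inward, flipping quantifiers it crosses:
  (∀a ∃c (K(a) ∨ K(c))) ∧ ((∃e K(e)) ∨ (∃e K(e)))
Give each quantifier a distinct variable: e↦w1.
  (∀a ∃c (K(a) ∨ K(c))) ∧ ((∃e K(e)) ∨ (∃w1 K(w1)))
Extract every quantifier outward, since the variables are now distinct and don't occur free across branches:
  ∀a ∃c ∃e ∃w1 ((K(a) ∨ K(c)) ∧ (K(e) ∨ K(w1)))

∀a ∃c ∃e ∃w1 ((K(a) ∨ K(c)) ∧ (K(e) ∨ K(w1)))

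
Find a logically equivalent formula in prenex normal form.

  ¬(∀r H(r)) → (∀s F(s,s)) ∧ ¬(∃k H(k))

∀r ∀s ∀k (H(r) ∨ F(s,s) ∧ ¬H(k))

Rewrite implications/biconditionals: A → B as ¬A ∨ B.
  ¬¬(∀r H(r)) ∨ (∀s F(s,s)) ∧ ¬(∃k H(k))
Push ¬ through the quantifiers and connectives to reach negation normal form:
  (∀r H(r)) ∨ (∀s F(s,s)) ∧ (∀k ¬H(k))
All bound variables are already distinct, so no renaming is needed.
Extract every quantifier outward, since the variables are now distinct and don't occur free across branches:
  ∀r ∀s ∀k (H(r) ∨ F(s,s) ∧ ¬H(k))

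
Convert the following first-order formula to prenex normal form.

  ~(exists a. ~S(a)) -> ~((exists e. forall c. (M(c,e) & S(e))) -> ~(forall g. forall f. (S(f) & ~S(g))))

First replace A → B with ¬A ∨ B.
  ~~(exists a. ~S(a)) | ~(~(exists e. forall c. (M(c,e) & S(e))) | ~(forall g. forall f. (S(f) & ~S(g))))
Push ¬ through the quantifiers and connectives to reach negation normal form:
  (exists a. ~S(a)) | (exists e. forall c. (M(c,e) & S(e))) & (forall g. forall f. (S(f) & ~S(g)))
Extract every quantifier outward, since the variables are now distinct and don't occur free across branches:
  exists a. exists e. forall c. forall g. forall f. (~S(a) | M(c,e) & S(e) & S(f) & ~S(g))

exists a. exists e. forall c. forall g. forall f. (~S(a) | M(c,e) & S(e) & S(f) & ~S(g))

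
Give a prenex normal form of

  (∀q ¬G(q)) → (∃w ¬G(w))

First replace A → B with ¬A ∨ B.
  ¬(∀q ¬G(q)) ∨ (∃w ¬G(w))
Push ¬ through the quantifiers and connectives to reach negation normal form:
  (∃q G(q)) ∨ (∃w ¬G(w))
Extract every quantifier outward, since the variables are now distinct and don't occur free across branches:
  ∃q ∃w (G(q) ∨ ¬G(w))

∃q ∃w (G(q) ∨ ¬G(w))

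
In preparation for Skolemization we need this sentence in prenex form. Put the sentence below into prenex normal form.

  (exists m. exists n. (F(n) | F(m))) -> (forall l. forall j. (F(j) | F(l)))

Eliminate → and ↔ using ¬ and ∨.
  ~(exists m. exists n. (F(n) | F(m))) | (forall l. forall j. (F(j) | F(l)))
Push ¬ through the quantifiers and connectives to reach negation normal form:
  (forall m. forall n. (~F(n) & ~F(m))) | (forall l. forall j. (F(j) | F(l)))
All bound variables are already distinct, so no renaming is needed.
Extract every quantifier outward, since the variables are now distinct and don't occur free across branches:
  forall m. forall n. forall l. forall j. (~F(n) & ~F(m) | F(j) | F(l))

forall m. forall n. forall l. forall j. (~F(n) & ~F(m) | F(j) | F(l))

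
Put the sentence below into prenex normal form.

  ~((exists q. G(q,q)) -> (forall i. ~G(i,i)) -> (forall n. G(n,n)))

First replace A → B with ¬A ∨ B.
  ~(~(exists q. G(q,q)) | ~(forall i. ~G(i,i)) | (forall n. G(n,n)))
Drive negations inward (¬∀x A ≡ ∃x ¬A, ¬∃x A ≡ ∀x ¬A, De Morgan for ∧/∨):
  (exists q. G(q,q)) & (forall i. ~G(i,i)) & (exists n. ~G(n,n))
All bound variables are already distinct, so no renaming is needed.
Pull the quantifiers to the front (each side's bound variable is not free in the other side):
  exists q. forall i. exists n. (G(q,q) & ~G(i,i) & ~G(n,n))

exists q. forall i. exists n. (G(q,q) & ~G(i,i) & ~G(n,n))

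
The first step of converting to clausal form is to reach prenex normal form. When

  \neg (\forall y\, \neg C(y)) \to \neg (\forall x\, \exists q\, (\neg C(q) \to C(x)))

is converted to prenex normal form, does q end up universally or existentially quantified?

universal

Eliminate → and ↔ using ¬ and ∨.
  \neg \neg (\forall y\, \neg C(y)) \lor \neg (\forall x\, \exists q\, (\neg \neg C(q) \lor C(x)))
Drive negations inward (¬∀x A ≡ ∃x ¬A, ¬∃x A ≡ ∀x ¬A, De Morgan for ∧/∨):
  (\forall y\, \neg C(y)) \lor (\exists x\, \forall q\, (\neg C(q) \land \neg C(x)))
All bound variables are already distinct, so no renaming is needed.
Pull the quantifiers to the front (each side's bound variable is not free in the other side):
  \forall y\, \exists x\, \forall q\, (\neg C(y) \lor \neg C(q) \land \neg C(x))
The quantifier \exists q sits under an odd number of negations (counting the antecedent side of each →), so it flips to \forall q.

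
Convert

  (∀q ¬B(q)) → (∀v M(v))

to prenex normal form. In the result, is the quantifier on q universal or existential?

First replace A → B with ¬A ∨ B.
  ¬(∀q ¬B(q)) ∨ (∀v M(v))
Drive negations inward (¬∀x A ≡ ∃x ¬A, ¬∃x A ≡ ∀x ¬A, De Morgan for ∧/∨):
  (∃q B(q)) ∨ (∀v M(v))
Pull the quantifiers to the front (each side's bound variable is not free in the other side):
  ∃q ∀v (B(q) ∨ M(v))
The quantifier ∀q sits under an odd number of negations (counting the antecedent side of each →), so it flips to ∃q.

existential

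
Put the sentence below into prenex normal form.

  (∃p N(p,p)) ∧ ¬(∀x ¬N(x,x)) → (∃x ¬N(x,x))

Rewrite implications/biconditionals: A → B as ¬A ∨ B.
  ¬((∃p N(p,p)) ∧ ¬(∀x ¬N(x,x))) ∨ (∃x ¬N(x,x))
Push ¬ through the quantifiers and connectives to reach negation normal form:
  (∀p ¬N(p,p)) ∨ (∀x ¬N(x,x)) ∨ (∃x ¬N(x,x))
Standardize variables apart so no two quantifiers bind the same name: x↦z.
  (∀p ¬N(p,p)) ∨ (∀x ¬N(x,x)) ∨ (∃z ¬N(z,z))
Pull the quantifiers to the front (each side's bound variable is not free in the other side):
  ∀p ∀x ∃z (¬N(p,p) ∨ ¬N(x,x) ∨ ¬N(z,z))

∀p ∀x ∃z (¬N(p,p) ∨ ¬N(x,x) ∨ ¬N(z,z))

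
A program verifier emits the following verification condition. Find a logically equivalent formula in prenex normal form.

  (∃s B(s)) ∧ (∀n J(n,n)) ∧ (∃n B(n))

Give each quantifier a distinct variable: n↦z.
  (∃s B(s)) ∧ (∀n J(n,n)) ∧ (∃z B(z))
Finally move all quantifiers to the prefix:
  ∃s ∀n ∃z (B(s) ∧ J(n,n) ∧ B(z))

∃s ∀n ∃z (B(s) ∧ J(n,n) ∧ B(z))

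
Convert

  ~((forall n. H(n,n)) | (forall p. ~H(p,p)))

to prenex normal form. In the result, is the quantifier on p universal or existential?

Move each ¬ inward, flipping quantifiers it crosses:
  (exists n. ~H(n,n)) & (exists p. H(p,p))
Pull the quantifiers to the front (each side's bound variable is not free in the other side):
  exists n. exists p. (~H(n,n) & H(p,p))
The quantifier forall p sits under an odd number of negations, so it flips to exists p.

existential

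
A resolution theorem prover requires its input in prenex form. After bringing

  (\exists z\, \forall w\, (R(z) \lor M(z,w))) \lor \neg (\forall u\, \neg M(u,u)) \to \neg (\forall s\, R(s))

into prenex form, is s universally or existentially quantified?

Eliminate → and ↔ using ¬ and ∨.
  \neg ((\exists z\, \forall w\, (R(z) \lor M(z,w))) \lor \neg (\forall u\, \neg M(u,u))) \lor \neg (\forall s\, R(s))
Drive negations inward (¬∀x A ≡ ∃x ¬A, ¬∃x A ≡ ∀x ¬A, De Morgan for ∧/∨):
  (\forall z\, \exists w\, (\neg R(z) \land \neg M(z,w))) \land (\forall u\, \neg M(u,u)) \lor (\exists s\, \neg R(s))
All bound variables are already distinct, so no renaming is needed.
Finally move all quantifiers to the prefix:
  \forall z\, \exists w\, \forall u\, \exists s\, (\neg R(z) \land \neg M(z,w) \land \neg M(u,u) \lor \neg R(s))
The quantifier \forall s sits under an odd number of negations (counting the antecedent side of each →), so it flips to \exists s.

existential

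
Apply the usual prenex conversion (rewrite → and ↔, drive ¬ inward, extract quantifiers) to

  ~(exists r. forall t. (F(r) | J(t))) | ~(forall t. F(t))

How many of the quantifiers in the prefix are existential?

2

Push ¬ through the quantifiers and connectives to reach negation normal form:
  (forall r. exists t. (~F(r) & ~J(t))) | (exists t. ~F(t))
Rename bound variables to avoid capture: t↦w1.
  (forall r. exists t. (~F(r) & ~J(t))) | (exists w1. ~F(w1))
Extract every quantifier outward, since the variables are now distinct and don't occur free across branches:
  forall r. exists t. exists w1. (~F(r) & ~J(t) | ~F(w1))
The prefix is forall r exists t exists w1: 1 universal, 2 existential.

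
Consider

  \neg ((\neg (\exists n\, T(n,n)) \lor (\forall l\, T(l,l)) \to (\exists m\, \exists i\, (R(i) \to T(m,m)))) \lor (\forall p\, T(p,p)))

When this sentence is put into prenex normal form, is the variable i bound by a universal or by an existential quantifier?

Rewrite implications/biconditionals: A → B as ¬A ∨ B.
  \neg (\neg (\neg (\exists n\, T(n,n)) \lor (\forall l\, T(l,l))) \lor (\exists m\, \exists i\, (\neg R(i) \lor T(m,m))) \lor (\forall p\, T(p,p)))
Drive negations inward (¬∀x A ≡ ∃x ¬A, ¬∃x A ≡ ∀x ¬A, De Morgan for ∧/∨):
  ((\forall n\, \neg T(n,n)) \lor (\forall l\, T(l,l))) \land (\forall m\, \forall i\, (R(i) \land \neg T(m,m))) \land (\exists p\, \neg T(p,p))
Extract every quantifier outward, since the variables are now distinct and don't occur free across branches:
  \forall n\, \forall l\, \forall m\, \forall i\, \exists p\, ((\neg T(n,n) \lor T(l,l)) \land R(i) \land \neg T(m,m) \land \neg T(p,p))
The quantifier \exists i sits under an odd number of negations (counting the antecedent side of each →), so it flips to \forall i.

universal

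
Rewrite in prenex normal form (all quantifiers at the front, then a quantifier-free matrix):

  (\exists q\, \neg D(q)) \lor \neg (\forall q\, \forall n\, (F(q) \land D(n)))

Push ¬ through the quantifiers and connectives to reach negation normal form:
  (\exists q\, \neg D(q)) \lor (\exists q\, \exists n\, (\neg F(q) \lor \neg D(n)))
Standardize variables apart so no two quantifiers bind the same name: q↦p.
  (\exists q\, \neg D(q)) \lor (\exists p\, \exists n\, (\neg F(p) \lor \neg D(n)))
Pull the quantifiers to the front (each side's bound variable is not free in the other side):
  \exists q\, \exists p\, \exists n\, (\neg D(q) \lor \neg F(p) \lor \neg D(n))

\exists q\, \exists p\, \exists n\, (\neg D(q) \lor \neg F(p) \lor \neg D(n))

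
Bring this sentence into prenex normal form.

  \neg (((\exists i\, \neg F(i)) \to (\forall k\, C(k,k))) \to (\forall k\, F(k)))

Rewrite implications/biconditionals: A → B as ¬A ∨ B.
  \neg (\neg (\neg (\exists i\, \neg F(i)) \lor (\forall k\, C(k,k))) \lor (\forall k\, F(k)))
Push ¬ through the quantifiers and connectives to reach negation normal form:
  ((\forall i\, F(i)) \lor (\forall k\, C(k,k))) \land (\exists k\, \neg F(k))
Give each quantifier a distinct variable: k↦z.
  ((\forall i\, F(i)) \lor (\forall k\, C(k,k))) \land (\exists z\, \neg F(z))
Pull the quantifiers to the front (each side's bound variable is not free in the other side):
  \forall i\, \forall k\, \exists z\, ((F(i) \lor C(k,k)) \land \neg F(z))

\forall i\, \forall k\, \exists z\, ((F(i) \lor C(k,k)) \land \neg F(z))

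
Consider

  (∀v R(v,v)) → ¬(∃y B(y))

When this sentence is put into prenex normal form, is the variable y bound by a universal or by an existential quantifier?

universal

Eliminate → and ↔ using ¬ and ∨.
  ¬(∀v R(v,v)) ∨ ¬(∃y B(y))
Push ¬ through the quantifiers and connectives to reach negation normal form:
  (∃v ¬R(v,v)) ∨ (∀y ¬B(y))
Extract every quantifier outward, since the variables are now distinct and don't occur free across branches:
  ∃v ∀y (¬R(v,v) ∨ ¬B(y))
The quantifier ∃y sits under an odd number of negations (counting the antecedent side of each →), so it flips to ∀y.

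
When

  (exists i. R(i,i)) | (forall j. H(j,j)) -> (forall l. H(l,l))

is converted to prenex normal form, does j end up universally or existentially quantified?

existential

First replace A → B with ¬A ∨ B.
  ~((exists i. R(i,i)) | (forall j. H(j,j))) | (forall l. H(l,l))
Drive negations inward (¬∀x A ≡ ∃x ¬A, ¬∃x A ≡ ∀x ¬A, De Morgan for ∧/∨):
  (forall i. ~R(i,i)) & (exists j. ~H(j,j)) | (forall l. H(l,l))
All bound variables are already distinct, so no renaming is needed.
Pull the quantifiers to the front (each side's bound variable is not free in the other side):
  forall i. exists j. forall l. (~R(i,i) & ~H(j,j) | H(l,l))
The quantifier forall j sits under an odd number of negations (counting the antecedent side of each →), so it flips to exists j.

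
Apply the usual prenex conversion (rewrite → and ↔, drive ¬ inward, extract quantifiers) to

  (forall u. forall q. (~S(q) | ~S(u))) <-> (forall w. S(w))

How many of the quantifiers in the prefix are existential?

3

First replace A → B with ¬A ∨ B; A ↔ B as (¬A ∨ B) ∧ (¬B ∨ A).
  (~(forall u. forall q. (~S(q) | ~S(u))) | (forall w. S(w))) & (~(forall w. S(w)) | (forall u. forall q. (~S(q) | ~S(u))))
Move each ¬ inward, flipping quantifiers it crosses:
  ((exists u. exists q. (S(q) & S(u))) | (forall w. S(w))) & ((exists w. ~S(w)) | (forall u. forall q. (~S(q) | ~S(u))))
Give each quantifier a distinct variable: w↦c, u↦z, q↦v.
  ((exists u. exists q. (S(q) & S(u))) | (forall w. S(w))) & ((exists c. ~S(c)) | (forall z. forall v. (~S(v) | ~S(z))))
Finally move all quantifiers to the prefix:
  exists u. exists q. forall w. exists c. forall z. forall v. ((S(q) & S(u) | S(w)) & (~S(c) | ~S(v) | ~S(z)))
The prefix is exists u exists q forall w exists c forall z forall v: 3 universal, 3 existential.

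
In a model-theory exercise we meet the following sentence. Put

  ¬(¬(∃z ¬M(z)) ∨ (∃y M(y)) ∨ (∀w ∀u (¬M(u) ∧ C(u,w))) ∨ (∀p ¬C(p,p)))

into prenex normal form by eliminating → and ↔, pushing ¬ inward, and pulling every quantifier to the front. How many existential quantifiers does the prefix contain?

4

Push ¬ through the quantifiers and connectives to reach negation normal form:
  (∃z ¬M(z)) ∧ (∀y ¬M(y)) ∧ (∃w ∃u (M(u) ∨ ¬C(u,w))) ∧ (∃p C(p,p))
All bound variables are already distinct, so no renaming is needed.
Pull the quantifiers to the front (each side's bound variable is not free in the other side):
  ∃z ∀y ∃w ∃u ∃p (¬M(z) ∧ ¬M(y) ∧ (M(u) ∨ ¬C(u,w)) ∧ C(p,p))
The prefix is ∃z ∀y ∃w ∃u ∃p: 1 universal, 4 existential.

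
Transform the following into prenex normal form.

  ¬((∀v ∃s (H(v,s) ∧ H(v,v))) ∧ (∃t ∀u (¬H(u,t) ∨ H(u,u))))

Drive negations inward (¬∀x A ≡ ∃x ¬A, ¬∃x A ≡ ∀x ¬A, De Morgan for ∧/∨):
  (∃v ∀s (¬H(v,s) ∨ ¬H(v,v))) ∨ (∀t ∃u (H(u,t) ∧ ¬H(u,u)))
All bound variables are already distinct, so no renaming is needed.
Finally move all quantifiers to the prefix:
  ∃v ∀s ∀t ∃u (¬H(v,s) ∨ ¬H(v,v) ∨ H(u,t) ∧ ¬H(u,u))

∃v ∀s ∀t ∃u (¬H(v,s) ∨ ¬H(v,v) ∨ H(u,t) ∧ ¬H(u,u))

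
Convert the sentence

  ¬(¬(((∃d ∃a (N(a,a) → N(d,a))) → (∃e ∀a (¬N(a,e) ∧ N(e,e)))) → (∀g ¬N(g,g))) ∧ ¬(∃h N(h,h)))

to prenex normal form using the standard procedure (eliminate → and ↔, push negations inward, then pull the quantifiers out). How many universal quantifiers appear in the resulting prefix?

2

Rewrite implications/biconditionals: A → B as ¬A ∨ B.
  ¬(¬(¬(¬(∃d ∃a (¬N(a,a) ∨ N(d,a))) ∨ (∃e ∀a (¬N(a,e) ∧ N(e,e)))) ∨ (∀g ¬N(g,g))) ∧ ¬(∃h N(h,h)))
Drive negations inward (¬∀x A ≡ ∃x ¬A, ¬∃x A ≡ ∀x ¬A, De Morgan for ∧/∨):
  (∃d ∃a (¬N(a,a) ∨ N(d,a))) ∧ (∀e ∃a (N(a,e) ∨ ¬N(e,e))) ∨ (∀g ¬N(g,g)) ∨ (∃h N(h,h))
Give each quantifier a distinct variable: a↦v1.
  (∃d ∃a (¬N(a,a) ∨ N(d,a))) ∧ (∀e ∃v1 (N(v1,e) ∨ ¬N(e,e))) ∨ (∀g ¬N(g,g)) ∨ (∃h N(h,h))
Finally move all quantifiers to the prefix:
  ∃d ∃a ∀e ∃v1 ∀g ∃h ((¬N(a,a) ∨ N(d,a)) ∧ (N(v1,e) ∨ ¬N(e,e)) ∨ ¬N(g,g) ∨ N(h,h))
The prefix is ∃d ∃a ∀e ∃v1 ∀g ∃h: 2 universal, 4 existential.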